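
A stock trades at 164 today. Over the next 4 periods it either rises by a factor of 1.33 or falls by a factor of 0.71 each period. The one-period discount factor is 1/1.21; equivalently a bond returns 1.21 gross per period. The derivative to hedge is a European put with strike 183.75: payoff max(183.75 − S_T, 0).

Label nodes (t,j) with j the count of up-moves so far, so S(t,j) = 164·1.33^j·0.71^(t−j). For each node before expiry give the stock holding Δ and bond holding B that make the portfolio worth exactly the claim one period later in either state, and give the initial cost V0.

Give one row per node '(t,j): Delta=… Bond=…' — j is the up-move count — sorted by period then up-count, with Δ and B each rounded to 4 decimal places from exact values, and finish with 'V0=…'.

No-arbitrage ⇒ martingale measure with p* = (R−d)/(u−d) = 0.8065.
Terminal payoffs: V(4,0)=142.0748, V(4,1)=105.6825, V(4,2)=37.5108, V(4,3)=0.0000, V(4,4)=0.0000
  t=3,j=0: stock 58.6974 → up 78.0675 (V=105.6825), down 41.6752 (V=142.0748). Price 93.1621; hedge Δ=-1.0000, bond B=151.8595.
  t=3,j=1: stock 109.9543 → up 146.2392 (V=37.5108), down 78.0675 (V=105.6825). Price 41.9052; hedge Δ=-1.0000, bond B=151.8595.
  t=3,j=2: stock 205.9707 → up 273.9411 (V=0.0000), down 146.2392 (V=37.5108). Price 6.0001; hedge Δ=-0.2937, bond B=66.5014.
  t=3,j=3: stock 385.8325 → up 513.1572 (V=0.0000), down 273.9411 (V=0.0000). Price 0.0000; hedge Δ=0.0000, bond B=0.0000.
  t=2,j=0: stock 82.6724 → up 109.9543 (V=41.9052), down 58.6974 (V=93.1621). Price 42.8313; hedge Δ=-1.0000, bond B=125.5037.
  t=2,j=1: stock 154.8652 → up 205.9707 (V=6.0001), down 109.9543 (V=41.9052). Price 10.7021; hedge Δ=-0.3739, bond B=68.6135.
  t=2,j=2: stock 290.0996 → up 385.8325 (V=0.0000), down 205.9707 (V=6.0001). Price 0.9598; hedge Δ=-0.0334, bond B=10.6374.
  t=1,j=0: stock 116.4400 → up 154.8652 (V=10.7021), down 82.6724 (V=42.8313). Price 13.9840; hedge Δ=-0.4450, bond B=65.8054.
  t=1,j=1: stock 218.1200 → up 290.0996 (V=0.9598), down 154.8652 (V=10.7021). Price 2.3515; hedge Δ=-0.0720, bond B=18.0649.
  t=0,j=0: stock 164.0000 → up 218.1200 (V=2.3515), down 116.4400 (V=13.9840). Price 3.8041; hedge Δ=-0.1144, bond B=22.5661.
Root portfolio cost Δ·164+B reproduces V0=3.8041.

(0,0): Delta=-0.1144 Bond=22.5661
(1,0): Delta=-0.4450 Bond=65.8054
(1,1): Delta=-0.0720 Bond=18.0649
(2,0): Delta=-1.0000 Bond=125.5037
(2,1): Delta=-0.3739 Bond=68.6135
(2,2): Delta=-0.0334 Bond=10.6374
(3,0): Delta=-1.0000 Bond=151.8595
(3,1): Delta=-1.0000 Bond=151.8595
(3,2): Delta=-0.2937 Bond=66.5014
(3,3): Delta=0.0000 Bond=0.0000
V0=3.8041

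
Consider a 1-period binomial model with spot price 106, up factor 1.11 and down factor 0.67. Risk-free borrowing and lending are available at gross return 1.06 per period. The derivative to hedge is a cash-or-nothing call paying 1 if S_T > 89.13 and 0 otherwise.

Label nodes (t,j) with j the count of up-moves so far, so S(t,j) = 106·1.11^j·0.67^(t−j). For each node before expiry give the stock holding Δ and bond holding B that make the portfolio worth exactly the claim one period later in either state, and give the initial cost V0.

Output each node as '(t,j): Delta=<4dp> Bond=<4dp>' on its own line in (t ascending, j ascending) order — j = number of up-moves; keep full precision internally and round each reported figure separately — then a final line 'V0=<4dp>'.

No-arbitrage ⇒ martingale measure with p* = (R−d)/(u−d) = 0.8864.
Terminal payoffs: V(1,0)=0.0000, V(1,1)=1.0000
Node (0,0) S=106.0000: V=(p*·1.0000+(1−p*)·0.0000)/1.06=0.8362; Δ=(1.0000−0.0000)/(117.6600−71.0200)=0.0214; B=V−Δ·S=-1.4365
The time-0 hedge costs 0.8362, which is the no-arbitrage price.

(0,0): Delta=0.0214 Bond=-1.4365
V0=0.8362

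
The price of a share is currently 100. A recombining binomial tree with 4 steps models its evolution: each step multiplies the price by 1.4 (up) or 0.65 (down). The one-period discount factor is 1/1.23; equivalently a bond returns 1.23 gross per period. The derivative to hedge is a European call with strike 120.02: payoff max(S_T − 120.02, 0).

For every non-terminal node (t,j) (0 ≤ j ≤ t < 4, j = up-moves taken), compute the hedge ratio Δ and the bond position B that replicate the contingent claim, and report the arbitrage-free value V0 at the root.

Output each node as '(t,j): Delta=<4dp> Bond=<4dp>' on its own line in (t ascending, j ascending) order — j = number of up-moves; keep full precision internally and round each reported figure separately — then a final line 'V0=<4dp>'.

The replicating-portfolio and risk-neutral prices coincide; use p* = (1.23−0.65)/(1.4−0.65) = 0.7733 for the latter.
Payoff layer (t=4): V(4,0)=0.0000, V(4,1)=0.0000, V(4,2)=0.0000, V(4,3)=58.3400, V(4,4)=264.1400
(3,0): S=27.4625. Δ = (V_up−V_dn)/(S_up−S_dn) = (0.0000−0.0000)/(38.4475−17.8506) = 0.0000. V = [p*·0.0000 + (1−p*)·0.0000]/1.23 = 0.0000. B = V − Δ·S = 0.0000.
(3,1): S=59.1500. Δ = (V_up−V_dn)/(S_up−S_dn) = (0.0000−0.0000)/(82.8100−38.4475) = 0.0000. V = [p*·0.0000 + (1−p*)·0.0000]/1.23 = 0.0000. B = V − Δ·S = 0.0000.
(3,2): S=127.4000. Δ = (V_up−V_dn)/(S_up−S_dn) = (58.3400−0.0000)/(178.3600−82.8100) = 0.6106. V = [p*·58.3400 + (1−p*)·0.0000]/1.23 = 36.6799. B = V − Δ·S = -41.1068.
(3,3): S=274.4000. Δ = (V_up−V_dn)/(S_up−S_dn) = (264.1400−58.3400)/(384.1600−178.3600) = 1.0000. V = [p*·264.1400 + (1−p*)·58.3400]/1.23 = 176.8228. B = V − Δ·S = -97.5772.
(2,0): S=42.2500. Δ = (V_up−V_dn)/(S_up−S_dn) = (0.0000−0.0000)/(59.1500−27.4625) = 0.0000. V = [p*·0.0000 + (1−p*)·0.0000]/1.23 = 0.0000. B = V − Δ·S = 0.0000.
(2,1): S=91.0000. Δ = (V_up−V_dn)/(S_up−S_dn) = (36.6799−0.0000)/(127.4000−59.1500) = 0.5374. V = [p*·36.6799 + (1−p*)·0.0000]/1.23 = 23.0616. B = V − Δ·S = -25.8449.
(2,2): S=196.0000. Δ = (V_up−V_dn)/(S_up−S_dn) = (176.8228−36.6799)/(274.4000−127.4000) = 0.9534. V = [p*·176.8228 + (1−p*)·36.6799]/1.23 = 117.9326. B = V − Δ·S = -68.9246.
(1,0): S=65.0000. Δ = (V_up−V_dn)/(S_up−S_dn) = (23.0616−0.0000)/(91.0000−42.2500) = 0.4731. V = [p*·23.0616 + (1−p*)·0.0000]/1.23 = 14.4994. B = V − Δ·S = -16.2494.
(1,1): S=140.0000. Δ = (V_up−V_dn)/(S_up−S_dn) = (117.9326−23.0616)/(196.0000−91.0000) = 0.9035. V = [p*·117.9326 + (1−p*)·23.0616]/1.23 = 78.3971. B = V − Δ·S = -48.0975.
(0,0): S=100.0000. Δ = (V_up−V_dn)/(S_up−S_dn) = (78.3971−14.4994)/(140.0000−65.0000) = 0.8520. V = [p*·78.3971 + (1−p*)·14.4994]/1.23 = 51.9623. B = V − Δ·S = -33.2346.
Self-financing check: at every node Δ·S+B equals the discounted successor values.

(0,0): Delta=0.8520 Bond=-33.2346
(1,0): Delta=0.4731 Bond=-16.2494
(1,1): Delta=0.9035 Bond=-48.0975
(2,0): Delta=0.0000 Bond=0.0000
(2,1): Delta=0.5374 Bond=-25.8449
(2,2): Delta=0.9534 Bond=-68.9246
(3,0): Delta=0.0000 Bond=0.0000
(3,1): Delta=0.0000 Bond=0.0000
(3,2): Delta=0.6106 Bond=-41.1068
(3,3): Delta=1.0000 Bond=-97.5772
V0=51.9623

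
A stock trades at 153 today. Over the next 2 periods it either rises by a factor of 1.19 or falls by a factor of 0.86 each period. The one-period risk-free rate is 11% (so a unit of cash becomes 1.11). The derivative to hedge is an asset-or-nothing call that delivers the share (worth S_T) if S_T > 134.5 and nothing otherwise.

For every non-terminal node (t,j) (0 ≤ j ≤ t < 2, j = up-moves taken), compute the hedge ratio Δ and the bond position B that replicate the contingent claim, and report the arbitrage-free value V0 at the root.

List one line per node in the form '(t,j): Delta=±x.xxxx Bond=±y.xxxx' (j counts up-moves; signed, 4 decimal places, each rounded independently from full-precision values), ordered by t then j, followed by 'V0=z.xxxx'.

Since d<R<u, set p* = (R−d)/(u−d) = 0.7576; price each node as the discounted p*-expectation of its children.
Terminal payoffs: V(2,0)=0.0000, V(2,1)=156.5802, V(2,2)=216.6633
  t=1,j=0: stock 131.5800 → up 156.5802 (V=156.5802), down 113.1588 (V=0.0000). Price 106.8661; hedge Δ=3.6061, bond B=-367.6194.
  t=1,j=1: stock 182.0700 → up 216.6633 (V=216.6633), down 156.5802 (V=156.5802). Price 182.0700; hedge Δ=1.0000, bond B=0.0000.
  t=0,j=0: stock 153.0000 → up 182.0700 (V=182.0700), down 131.5800 (V=106.8661). Price 147.6025; hedge Δ=1.4895, bond B=-80.2881.
Check: Δ(0,0)·S0 + B(0,0) = 147.6025 = V0.

(0,0): Delta=1.4895 Bond=-80.2881
(1,0): Delta=3.6061 Bond=-367.6194
(1,1): Delta=1.0000 Bond=0.0000
V0=147.6025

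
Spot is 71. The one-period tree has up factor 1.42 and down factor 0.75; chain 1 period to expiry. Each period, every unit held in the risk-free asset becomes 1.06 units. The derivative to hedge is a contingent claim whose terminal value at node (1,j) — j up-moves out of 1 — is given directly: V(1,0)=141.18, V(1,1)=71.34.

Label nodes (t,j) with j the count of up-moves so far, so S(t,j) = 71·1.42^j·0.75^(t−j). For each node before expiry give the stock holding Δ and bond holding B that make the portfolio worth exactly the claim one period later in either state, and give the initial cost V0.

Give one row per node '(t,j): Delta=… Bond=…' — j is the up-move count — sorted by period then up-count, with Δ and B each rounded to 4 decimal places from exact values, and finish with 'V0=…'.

Since d<R<u, set p* = (R−d)/(u−d) = 0.4627; price each node as the discounted p*-expectation of its children.
Terminal values V(1,·): V(1,0)=141.1800, V(1,1)=71.3400
Node (0,0) S=71.0000: V=(p*·71.3400+(1−p*)·141.1800)/1.06=102.7037; Δ=(71.3400−141.1800)/(100.8200−53.2500)=-1.4682; B=V−Δ·S=206.9426
Each (Δ,B) replicates both successor values, so the strategy is self-financing and V0 is arbitrage-free.

(0,0): Delta=-1.4682 Bond=206.9426
V0=102.7037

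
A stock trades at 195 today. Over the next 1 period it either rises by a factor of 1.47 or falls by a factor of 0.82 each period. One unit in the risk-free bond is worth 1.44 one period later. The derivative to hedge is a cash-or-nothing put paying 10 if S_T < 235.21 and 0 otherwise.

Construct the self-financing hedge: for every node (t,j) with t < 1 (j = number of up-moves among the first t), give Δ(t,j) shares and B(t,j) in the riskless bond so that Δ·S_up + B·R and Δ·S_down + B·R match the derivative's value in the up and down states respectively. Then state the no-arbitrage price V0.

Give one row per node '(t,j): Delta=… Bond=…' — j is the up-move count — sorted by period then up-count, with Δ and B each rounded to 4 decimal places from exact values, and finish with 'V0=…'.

No-arbitrage ⇒ martingale measure with p* = (R−d)/(u−d) = 0.9538.
Terminal payoffs: V(1,0)=10.0000, V(1,1)=0.0000
  t=0,j=0: stock 195.0000 → up 286.6500 (V=0.0000), down 159.9000 (V=10.0000). Price 0.3205; hedge Δ=-0.0789, bond B=15.7051.
Root portfolio cost Δ·195+B reproduces V0=0.3205.

(0,0): Delta=-0.0789 Bond=15.7051
V0=0.3205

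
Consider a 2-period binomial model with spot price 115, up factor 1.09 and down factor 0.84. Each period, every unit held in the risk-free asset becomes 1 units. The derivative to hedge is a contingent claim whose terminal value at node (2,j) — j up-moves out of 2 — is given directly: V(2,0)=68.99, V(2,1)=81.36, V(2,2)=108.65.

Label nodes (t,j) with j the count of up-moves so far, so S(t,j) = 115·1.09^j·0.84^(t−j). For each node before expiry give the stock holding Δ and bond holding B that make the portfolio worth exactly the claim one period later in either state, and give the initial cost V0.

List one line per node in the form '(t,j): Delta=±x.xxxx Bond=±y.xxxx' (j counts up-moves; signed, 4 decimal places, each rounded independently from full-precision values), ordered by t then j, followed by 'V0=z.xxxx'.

No-arbitrage ⇒ martingale measure with p* = (R−d)/(u−d) = 0.6400.
Terminal values V(2,·): V(2,0)=68.9900, V(2,1)=81.3600, V(2,2)=108.6500
(1,0): S=96.6000. Δ = (V_up−V_dn)/(S_up−S_dn) = (81.3600−68.9900)/(105.2940−81.1440) = 0.5122. V = [p*·81.3600 + (1−p*)·68.9900]/1 = 76.9068. B = V − Δ·S = 27.4268.
(1,1): S=125.3500. Δ = (V_up−V_dn)/(S_up−S_dn) = (108.6500−81.3600)/(136.6315−105.2940) = 0.8708. V = [p*·108.6500 + (1−p*)·81.3600]/1 = 98.8256. B = V − Δ·S = -10.3344.
(0,0): S=115.0000. Δ = (V_up−V_dn)/(S_up−S_dn) = (98.8256−76.9068)/(125.3500−96.6000) = 0.7624. V = [p*·98.8256 + (1−p*)·76.9068]/1 = 90.9348. B = V − Δ·S = 3.2596.
Self-financing check: at every node Δ·S+B equals the discounted successor values.

(0,0): Delta=0.7624 Bond=3.2596
(1,0): Delta=0.5122 Bond=27.4268
(1,1): Delta=0.8708 Bond=-10.3344
V0=90.9348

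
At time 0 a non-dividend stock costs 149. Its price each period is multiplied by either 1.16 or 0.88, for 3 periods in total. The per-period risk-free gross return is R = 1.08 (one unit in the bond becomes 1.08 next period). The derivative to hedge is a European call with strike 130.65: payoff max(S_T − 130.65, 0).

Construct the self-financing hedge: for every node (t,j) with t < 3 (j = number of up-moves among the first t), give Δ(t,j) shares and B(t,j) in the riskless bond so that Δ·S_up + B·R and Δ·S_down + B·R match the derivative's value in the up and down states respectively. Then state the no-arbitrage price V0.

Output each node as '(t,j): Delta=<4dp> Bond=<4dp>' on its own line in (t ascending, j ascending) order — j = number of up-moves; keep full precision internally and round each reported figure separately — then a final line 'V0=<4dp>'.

Risk-neutral probability p* = (R−d)/(u−d) = (1.08−0.88)/(1.16−0.88) = 0.7143.
Payoff layer (t=3): V(3,0)=0.0000, V(3,1)=3.1973, V(3,2)=45.7851, V(3,3)=101.9235
Node (2,0) S=115.3856: V=(p*·3.1973+(1−p*)·0.0000)/1.08=2.1146; Δ=(3.1973−0.0000)/(133.8473−101.5393)=0.0990; B=V−Δ·S=-9.3043
Node (2,1) S=152.0992: V=(p*·45.7851+(1−p*)·3.1973)/1.08=31.1270; Δ=(45.7851−3.1973)/(176.4351−133.8473)=1.0000; B=V−Δ·S=-120.9722
Node (2,2) S=200.4944: V=(p*·101.9235+(1−p*)·45.7851)/1.08=79.5222; Δ=(101.9235−45.7851)/(232.5735−176.4351)=1.0000; B=V−Δ·S=-120.9722
Node (1,0) S=131.1200: V=(p*·31.1270+(1−p*)·2.1146)/1.08=21.1460; Δ=(31.1270−2.1146)/(152.0992−115.3856)=0.7902; B=V−Δ·S=-82.4695
Node (1,1) S=172.8400: V=(p*·79.5222+(1−p*)·31.1270)/1.08=60.8287; Δ=(79.5222−31.1270)/(200.4944−152.0992)=1.0000; B=V−Δ·S=-112.0113
Node (0,0) S=149.0000: V=(p*·60.8287+(1−p*)·21.1460)/1.08=45.8248; Δ=(60.8287−21.1460)/(172.8400−131.1200)=0.9512; B=V−Δ·S=-95.8989
The time-0 hedge costs 45.8248, which is the no-arbitrage price.

(0,0): Delta=0.9512 Bond=-95.8989
(1,0): Delta=0.7902 Bond=-82.4695
(1,1): Delta=1.0000 Bond=-112.0113
(2,0): Delta=0.0990 Bond=-9.3043
(2,1): Delta=1.0000 Bond=-120.9722
(2,2): Delta=1.0000 Bond=-120.9722
V0=45.8248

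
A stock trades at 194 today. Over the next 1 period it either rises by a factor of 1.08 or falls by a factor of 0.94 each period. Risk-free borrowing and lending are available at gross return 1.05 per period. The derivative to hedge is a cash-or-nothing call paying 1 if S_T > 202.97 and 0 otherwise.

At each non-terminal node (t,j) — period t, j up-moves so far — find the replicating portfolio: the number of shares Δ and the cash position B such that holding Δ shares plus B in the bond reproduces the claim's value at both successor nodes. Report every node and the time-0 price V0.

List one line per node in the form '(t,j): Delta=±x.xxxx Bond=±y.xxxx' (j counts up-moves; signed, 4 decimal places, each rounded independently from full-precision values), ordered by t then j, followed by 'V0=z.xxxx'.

(0,0): Delta=0.0368 Bond=-6.3946
V0=0.7483

Since d<R<u, set p* = (R−d)/(u−d) = 0.7857; price each node as the discounted p*-expectation of its children.
At expiry t=1: V(1,0)=0.0000, V(1,1)=1.0000
  t=0,j=0: stock 194.0000 → up 209.5200 (V=1.0000), down 182.3600 (V=0.0000). Price 0.7483; hedge Δ=0.0368, bond B=-6.3946.
Self-financing check: at every node Δ·S+B equals the discounted successor values.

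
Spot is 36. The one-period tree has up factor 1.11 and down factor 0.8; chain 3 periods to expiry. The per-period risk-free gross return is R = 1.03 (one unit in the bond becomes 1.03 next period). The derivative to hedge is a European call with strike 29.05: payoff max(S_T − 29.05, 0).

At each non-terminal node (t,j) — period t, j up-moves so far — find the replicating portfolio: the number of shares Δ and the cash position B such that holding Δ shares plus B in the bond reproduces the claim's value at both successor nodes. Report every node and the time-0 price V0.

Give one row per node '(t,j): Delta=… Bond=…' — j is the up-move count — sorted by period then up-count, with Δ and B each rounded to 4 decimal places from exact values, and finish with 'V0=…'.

(0,0): Delta=0.8474 Bond=-20.4532
(1,0): Delta=0.5191 Bond=-11.6127
(1,1): Delta=0.9297 Bond=-24.3552
(2,0): Delta=0.0000 Bond=0.0000
(2,1): Delta=0.6493 Bond=-16.1215
(2,2): Delta=1.0000 Bond=-28.2039
V0=10.0536

The replicating-portfolio and risk-neutral prices coincide; use p* = (1.03−0.8)/(1.11−0.8) = 0.7419 for the latter.
At expiry t=3: V(3,0)=0.0000, V(3,1)=0.0000, V(3,2)=6.4345, V(3,3)=20.1847
  t=2,j=0: stock 23.0400 → up 25.5744 (V=0.0000), down 18.4320 (V=0.0000). Price 0.0000; hedge Δ=0.0000, bond B=0.0000.
  t=2,j=1: stock 31.9680 → up 35.4845 (V=6.4345), down 25.5744 (V=0.0000). Price 4.6349; hedge Δ=0.6493, bond B=-16.1215.
  t=2,j=2: stock 44.3556 → up 49.2347 (V=20.1847), down 35.4845 (V=6.4345). Price 16.1517; hedge Δ=1.0000, bond B=-28.2039.
  t=1,j=0: stock 28.8000 → up 31.9680 (V=4.6349), down 23.0400 (V=0.0000). Price 3.3387; hedge Δ=0.5191, bond B=-11.6127.
  t=1,j=1: stock 39.9600 → up 44.3556 (V=16.1517), down 31.9680 (V=4.6349). Price 12.7958; hedge Δ=0.9297, bond B=-24.3552.
  t=0,j=0: stock 36.0000 → up 39.9600 (V=12.7958), down 28.8000 (V=3.3387). Price 10.0536; hedge Δ=0.8474, bond B=-20.4532.
The time-0 hedge costs 10.0536, which is the no-arbitrage price.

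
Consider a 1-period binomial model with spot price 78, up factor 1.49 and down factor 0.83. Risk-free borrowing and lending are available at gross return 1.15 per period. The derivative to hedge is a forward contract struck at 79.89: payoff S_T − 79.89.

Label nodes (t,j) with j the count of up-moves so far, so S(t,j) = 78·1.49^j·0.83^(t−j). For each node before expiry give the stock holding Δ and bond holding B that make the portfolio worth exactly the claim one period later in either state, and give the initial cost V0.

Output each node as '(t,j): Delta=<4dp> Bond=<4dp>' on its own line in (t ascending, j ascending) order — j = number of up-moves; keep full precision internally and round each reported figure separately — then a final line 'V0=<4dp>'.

Under the risk-neutral measure, an up-move has probability p* = (R−d)/(u−d) = 0.4848 and values discount at R = 1.15.
Terminal values V(1,·): V(1,0)=-15.1500, V(1,1)=36.3300
(0,0): S=78.0000. Δ = (V_up−V_dn)/(S_up−S_dn) = (36.3300−-15.1500)/(116.2200−64.7400) = 1.0000. V = [p*·36.3300 + (1−p*)·-15.1500]/1.15 = 8.5304. B = V − Δ·S = -69.4696.
The time-0 hedge costs 8.5304, which is the no-arbitrage price.

(0,0): Delta=1.0000 Bond=-69.4696
V0=8.5304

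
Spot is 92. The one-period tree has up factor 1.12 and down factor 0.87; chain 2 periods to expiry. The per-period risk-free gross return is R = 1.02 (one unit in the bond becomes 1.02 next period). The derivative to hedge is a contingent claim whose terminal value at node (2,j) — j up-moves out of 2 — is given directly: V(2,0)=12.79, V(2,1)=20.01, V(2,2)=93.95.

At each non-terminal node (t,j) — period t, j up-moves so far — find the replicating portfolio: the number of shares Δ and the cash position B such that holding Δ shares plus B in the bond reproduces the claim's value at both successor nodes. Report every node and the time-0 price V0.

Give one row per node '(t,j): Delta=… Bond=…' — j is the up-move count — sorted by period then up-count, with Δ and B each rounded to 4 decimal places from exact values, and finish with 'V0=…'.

(0,0): Delta=2.0142 Bond=-141.5945
(1,0): Delta=0.3608 Bond=-12.0937
(1,1): Delta=2.8703 Bond=-232.6482
V0=43.7074

No-arbitrage ⇒ martingale measure with p* = (R−d)/(u−d) = 0.6000.
Terminal payoffs: V(2,0)=12.7900, V(2,1)=20.0100, V(2,2)=93.9500
Node (1,0) S=80.0400: V=(p*·20.0100+(1−p*)·12.7900)/1.02=16.7863; Δ=(20.0100−12.7900)/(89.6448−69.6348)=0.3608; B=V−Δ·S=-12.0937
Node (1,1) S=103.0400: V=(p*·93.9500+(1−p*)·20.0100)/1.02=63.1118; Δ=(93.9500−20.0100)/(115.4048−89.6448)=2.8703; B=V−Δ·S=-232.6482
Node (0,0) S=92.0000: V=(p*·63.1118+(1−p*)·16.7863)/1.02=43.7074; Δ=(63.1118−16.7863)/(103.0400−80.0400)=2.0142; B=V−Δ·S=-141.5945
Self-financing check: at every node Δ·S+B equals the discounted successor values.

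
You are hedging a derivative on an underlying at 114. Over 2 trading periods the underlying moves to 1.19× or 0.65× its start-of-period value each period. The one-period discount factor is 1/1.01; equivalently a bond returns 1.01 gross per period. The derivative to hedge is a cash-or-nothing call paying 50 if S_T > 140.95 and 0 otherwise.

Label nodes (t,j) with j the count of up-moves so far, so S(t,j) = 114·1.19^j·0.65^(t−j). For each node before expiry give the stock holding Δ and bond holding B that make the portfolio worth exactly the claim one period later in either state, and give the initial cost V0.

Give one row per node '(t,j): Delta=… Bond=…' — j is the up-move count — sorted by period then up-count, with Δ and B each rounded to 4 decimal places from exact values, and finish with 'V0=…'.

(0,0): Delta=0.5361 Bond=-39.3329
(1,0): Delta=0.0000 Bond=0.0000
(1,1): Delta=0.6825 Bond=-59.5893
V0=21.7844

Risk-neutral probability p* = (R−d)/(u−d) = (1.01−0.65)/(1.19−0.65) = 0.6667.
At expiry t=2: V(2,0)=0.0000, V(2,1)=0.0000, V(2,2)=50.0000
Node (1,0) S=74.1000: V=(p*·0.0000+(1−p*)·0.0000)/1.01=0.0000; Δ=(0.0000−0.0000)/(88.1790−48.1650)=0.0000; B=V−Δ·S=0.0000
Node (1,1) S=135.6600: V=(p*·50.0000+(1−p*)·0.0000)/1.01=33.0033; Δ=(50.0000−0.0000)/(161.4354−88.1790)=0.6825; B=V−Δ·S=-59.5893
Node (0,0) S=114.0000: V=(p*·33.0033+(1−p*)·0.0000)/1.01=21.7844; Δ=(33.0033−0.0000)/(135.6600−74.1000)=0.5361; B=V−Δ·S=-39.3329
Self-financing check: at every node Δ·S+B equals the discounted successor values.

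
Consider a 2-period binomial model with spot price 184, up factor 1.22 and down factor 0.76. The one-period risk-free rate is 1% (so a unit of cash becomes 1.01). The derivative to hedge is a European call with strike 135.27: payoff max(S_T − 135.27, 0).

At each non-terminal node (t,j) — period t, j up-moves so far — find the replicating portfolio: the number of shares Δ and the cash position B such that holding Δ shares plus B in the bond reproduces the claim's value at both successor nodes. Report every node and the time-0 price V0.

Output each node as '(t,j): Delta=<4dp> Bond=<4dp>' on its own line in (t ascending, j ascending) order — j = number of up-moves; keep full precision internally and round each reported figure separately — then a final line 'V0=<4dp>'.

Under the risk-neutral measure, an up-move has probability p* = (R−d)/(u−d) = 0.5435 and values discount at R = 1.01.
Payoff layer (t=2): V(2,0)=0.0000, V(2,1)=35.3348, V(2,2)=138.5956
Node (1,0) S=139.8400: V=(p*·35.3348+(1−p*)·0.0000)/1.01=19.0136; Δ=(35.3348−0.0000)/(170.6048−106.2784)=0.5493; B=V−Δ·S=-57.8012
Node (1,1) S=224.4800: V=(p*·138.5956+(1−p*)·35.3348)/1.01=90.5493; Δ=(138.5956−35.3348)/(273.8656−170.6048)=1.0000; B=V−Δ·S=-133.9307
Node (0,0) S=184.0000: V=(p*·90.5493+(1−p*)·19.0136)/1.01=57.3185; Δ=(90.5493−19.0136)/(224.4800−139.8400)=0.8452; B=V−Δ·S=-98.1940
Check: Δ(0,0)·S0 + B(0,0) = 57.3185 = V0.

(0,0): Delta=0.8452 Bond=-98.1940
(1,0): Delta=0.5493 Bond=-57.8012
(1,1): Delta=1.0000 Bond=-133.9307
V0=57.3185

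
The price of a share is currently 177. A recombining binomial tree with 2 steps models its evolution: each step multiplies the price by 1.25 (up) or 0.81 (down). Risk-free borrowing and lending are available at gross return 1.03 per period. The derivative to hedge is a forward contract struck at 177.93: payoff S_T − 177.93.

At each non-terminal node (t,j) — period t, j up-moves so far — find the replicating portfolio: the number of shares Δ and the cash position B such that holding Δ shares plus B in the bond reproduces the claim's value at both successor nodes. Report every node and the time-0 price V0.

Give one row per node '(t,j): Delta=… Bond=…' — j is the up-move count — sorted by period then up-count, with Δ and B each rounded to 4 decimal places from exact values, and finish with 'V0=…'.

(0,0): Delta=1.0000 Bond=-167.7161
(1,0): Delta=1.0000 Bond=-172.7476
(1,1): Delta=1.0000 Bond=-172.7476
V0=9.2839

The replicating-portfolio and risk-neutral prices coincide; use p* = (1.03−0.81)/(1.25−0.81) = 0.5000 for the latter.
Terminal payoffs: V(2,0)=-61.8003, V(2,1)=1.2825, V(2,2)=98.6325
Node (1,0) S=143.3700: V=(p*·1.2825+(1−p*)·-61.8003)/1.03=-29.3776; Δ=(1.2825−-61.8003)/(179.2125−116.1297)=1.0000; B=V−Δ·S=-172.7476
Node (1,1) S=221.2500: V=(p*·98.6325+(1−p*)·1.2825)/1.03=48.5024; Δ=(98.6325−1.2825)/(276.5625−179.2125)=1.0000; B=V−Δ·S=-172.7476
Node (0,0) S=177.0000: V=(p*·48.5024+(1−p*)·-29.3776)/1.03=9.2839; Δ=(48.5024−-29.3776)/(221.2500−143.3700)=1.0000; B=V−Δ·S=-167.7161
Self-financing check: at every node Δ·S+B equals the discounted successor values.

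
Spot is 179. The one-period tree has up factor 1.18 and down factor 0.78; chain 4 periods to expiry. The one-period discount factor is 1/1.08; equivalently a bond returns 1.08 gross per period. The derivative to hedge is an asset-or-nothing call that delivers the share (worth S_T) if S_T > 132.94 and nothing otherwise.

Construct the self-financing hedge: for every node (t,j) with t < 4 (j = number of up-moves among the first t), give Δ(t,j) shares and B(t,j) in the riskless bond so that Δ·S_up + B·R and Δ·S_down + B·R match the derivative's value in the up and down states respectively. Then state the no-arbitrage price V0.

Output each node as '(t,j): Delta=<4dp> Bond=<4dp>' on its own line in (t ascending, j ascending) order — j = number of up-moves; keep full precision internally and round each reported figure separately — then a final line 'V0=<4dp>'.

(0,0): Delta=1.1504 Bond=-30.5639
(1,0): Delta=1.5444 Bond=-88.0240
(1,1): Delta=1.0636 Bond=-14.6707
(2,0): Delta=2.4174 Bond=-190.1317
(2,1): Delta=1.3521 Bond=-63.3772
(2,2): Delta=1.0000 Bond=0.0000
(3,0): Delta=0.0000 Bond=0.0000
(3,1): Delta=2.9500 Bond=-273.7897
(3,2): Delta=1.0000 Bond=0.0000
(3,3): Delta=1.0000 Bond=0.0000
V0=175.3562

No-arbitrage ⇒ martingale measure with p* = (R−d)/(u−d) = 0.7500.
Terminal values V(4,·): V(4,0)=0.0000, V(4,1)=0.0000, V(4,2)=151.6374, V(4,3)=229.4001, V(4,4)=347.0412
Node (3,0) S=84.9448: V=(p*·0.0000+(1−p*)·0.0000)/1.08=0.0000; Δ=(0.0000−0.0000)/(100.2349−66.2570)=0.0000; B=V−Δ·S=0.0000
Node (3,1) S=128.5062: V=(p*·151.6374+(1−p*)·0.0000)/1.08=105.3037; Δ=(151.6374−0.0000)/(151.6374−100.2349)=2.9500; B=V−Δ·S=-273.7897
Node (3,2) S=194.4069: V=(p*·229.4001+(1−p*)·151.6374)/1.08=194.4069; Δ=(229.4001−151.6374)/(229.4001−151.6374)=1.0000; B=V−Δ·S=0.0000
Node (3,3) S=294.1027: V=(p*·347.0412+(1−p*)·229.4001)/1.08=294.1027; Δ=(347.0412−229.4001)/(347.0412−229.4001)=1.0000; B=V−Δ·S=0.0000
Node (2,0) S=108.9036: V=(p*·105.3037+(1−p*)·0.0000)/1.08=73.1276; Δ=(105.3037−0.0000)/(128.5062−84.9448)=2.4174; B=V−Δ·S=-190.1317
Node (2,1) S=164.7516: V=(p*·194.4069+(1−p*)·105.3037)/1.08=159.3806; Δ=(194.4069−105.3037)/(194.4069−128.5062)=1.3521; B=V−Δ·S=-63.3772
Node (2,2) S=249.2396: V=(p*·294.1027+(1−p*)·194.4069)/1.08=249.2396; Δ=(294.1027−194.4069)/(294.1027−194.4069)=1.0000; B=V−Δ·S=0.0000
Node (1,0) S=139.6200: V=(p*·159.3806+(1−p*)·73.1276)/1.08=127.6087; Δ=(159.3806−73.1276)/(164.7516−108.9036)=1.5444; B=V−Δ·S=-88.0240
Node (1,1) S=211.2200: V=(p*·249.2396+(1−p*)·159.3806)/1.08=209.9767; Δ=(249.2396−159.3806)/(249.2396−164.7516)=1.0636; B=V−Δ·S=-14.6707
Node (0,0) S=179.0000: V=(p*·209.9767+(1−p*)·127.6087)/1.08=175.3562; Δ=(209.9767−127.6087)/(211.2200−139.6200)=1.1504; B=V−Δ·S=-30.5639
Check: Δ(0,0)·S0 + B(0,0) = 175.3562 = V0.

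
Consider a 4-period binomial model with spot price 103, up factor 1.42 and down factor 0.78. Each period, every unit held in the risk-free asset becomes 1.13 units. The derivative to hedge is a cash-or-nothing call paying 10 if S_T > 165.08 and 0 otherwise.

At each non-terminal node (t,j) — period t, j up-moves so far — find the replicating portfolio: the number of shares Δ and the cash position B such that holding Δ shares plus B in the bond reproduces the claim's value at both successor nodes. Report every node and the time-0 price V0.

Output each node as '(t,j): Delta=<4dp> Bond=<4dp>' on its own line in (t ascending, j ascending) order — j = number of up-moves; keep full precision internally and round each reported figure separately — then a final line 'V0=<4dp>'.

(0,0): Delta=0.0427 Bond=-2.0358
(1,0): Delta=0.0456 Bond=-2.5261
(1,1): Delta=0.0415 Bond=-2.1134
(2,0): Delta=0.0000 Bond=0.0000
(2,1): Delta=0.0663 Bond=-5.2197
(2,2): Delta=0.0302 Bond=-0.0421
(3,0): Delta=0.0000 Bond=0.0000
(3,1): Delta=0.0000 Bond=0.0000
(3,2): Delta=0.0965 Bond=-10.7854
(3,3): Delta=0.0000 Bond=8.8496
V0=2.3667

Since d<R<u, set p* = (R−d)/(u−d) = 0.5469; price each node as the discounted p*-expectation of its children.
Terminal payoffs: V(4,0)=0.0000, V(4,1)=0.0000, V(4,2)=0.0000, V(4,3)=10.0000, V(4,4)=10.0000
Node (3,0) S=48.8789: V=(p*·0.0000+(1−p*)·0.0000)/1.13=0.0000; Δ=(0.0000−0.0000)/(69.4080−38.1255)=0.0000; B=V−Δ·S=0.0000
Node (3,1) S=88.9846: V=(p*·0.0000+(1−p*)·0.0000)/1.13=0.0000; Δ=(0.0000−0.0000)/(126.3581−69.4080)=0.0000; B=V−Δ·S=0.0000
Node (3,2) S=161.9976: V=(p*·10.0000+(1−p*)·0.0000)/1.13=4.8396; Δ=(10.0000−0.0000)/(230.0366−126.3581)=0.0965; B=V−Δ·S=-10.7854
Node (3,3) S=294.9187: V=(p*·10.0000+(1−p*)·10.0000)/1.13=8.8496; Δ=(10.0000−10.0000)/(418.7845−230.0366)=0.0000; B=V−Δ·S=8.8496
Node (2,0) S=62.6652: V=(p*·0.0000+(1−p*)·0.0000)/1.13=0.0000; Δ=(0.0000−0.0000)/(88.9846−48.8789)=0.0000; B=V−Δ·S=0.0000
Node (2,1) S=114.0828: V=(p*·4.8396+(1−p*)·0.0000)/1.13=2.3422; Δ=(4.8396−0.0000)/(161.9976−88.9846)=0.0663; B=V−Δ·S=-5.2197
Node (2,2) S=207.6892: V=(p*·8.8496+(1−p*)·4.8396)/1.13=6.2235; Δ=(8.8496−4.8396)/(294.9187−161.9976)=0.0302; B=V−Δ·S=-0.0421
Node (1,0) S=80.3400: V=(p*·2.3422+(1−p*)·0.0000)/1.13=1.1335; Δ=(2.3422−0.0000)/(114.0828−62.6652)=0.0456; B=V−Δ·S=-2.5261
Node (1,1) S=146.2600: V=(p*·6.2235+(1−p*)·2.3422)/1.13=3.9511; Δ=(6.2235−2.3422)/(207.6892−114.0828)=0.0415; B=V−Δ·S=-2.1134
Node (0,0) S=103.0000: V=(p*·3.9511+(1−p*)·1.1335)/1.13=2.3667; Δ=(3.9511−1.1335)/(146.2600−80.3400)=0.0427; B=V−Δ·S=-2.0358
Check: Δ(0,0)·S0 + B(0,0) = 2.3667 = V0.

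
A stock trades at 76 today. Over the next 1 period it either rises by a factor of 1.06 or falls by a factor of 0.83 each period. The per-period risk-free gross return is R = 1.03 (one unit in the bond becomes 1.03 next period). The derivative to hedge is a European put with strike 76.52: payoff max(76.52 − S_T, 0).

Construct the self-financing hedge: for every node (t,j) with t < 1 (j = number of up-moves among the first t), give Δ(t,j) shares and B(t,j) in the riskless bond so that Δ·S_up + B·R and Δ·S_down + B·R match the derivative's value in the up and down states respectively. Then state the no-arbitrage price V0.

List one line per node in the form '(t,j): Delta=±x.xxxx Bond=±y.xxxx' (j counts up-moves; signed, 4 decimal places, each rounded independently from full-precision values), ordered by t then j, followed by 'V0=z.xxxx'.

Since d<R<u, set p* = (R−d)/(u−d) = 0.8696; price each node as the discounted p*-expectation of its children.
At expiry t=1: V(1,0)=13.4400, V(1,1)=0.0000
Node (0,0) S=76.0000: V=(p*·0.0000+(1−p*)·13.4400)/1.03=1.7020; Δ=(0.0000−13.4400)/(80.5600−63.0800)=-0.7689; B=V−Δ·S=60.1368
Check: Δ(0,0)·S0 + B(0,0) = 1.7020 = V0.

(0,0): Delta=-0.7689 Bond=60.1368
V0=1.7020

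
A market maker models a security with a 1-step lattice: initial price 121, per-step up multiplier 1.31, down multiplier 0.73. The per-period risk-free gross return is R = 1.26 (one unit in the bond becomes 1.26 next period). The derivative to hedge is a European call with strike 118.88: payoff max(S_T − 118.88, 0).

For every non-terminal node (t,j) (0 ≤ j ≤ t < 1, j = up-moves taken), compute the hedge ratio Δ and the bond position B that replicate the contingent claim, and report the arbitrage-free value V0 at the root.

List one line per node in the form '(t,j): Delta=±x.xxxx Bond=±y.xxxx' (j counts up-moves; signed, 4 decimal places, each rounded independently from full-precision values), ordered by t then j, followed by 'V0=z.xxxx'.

Since d<R<u, set p* = (R−d)/(u−d) = 0.9138; price each node as the discounted p*-expectation of its children.
At expiry t=1: V(1,0)=0.0000, V(1,1)=39.6300
  t=0,j=0: stock 121.0000 → up 158.5100 (V=39.6300), down 88.3300 (V=0.0000). Price 28.7410; hedge Δ=0.5647, bond B=-39.5866.
Each (Δ,B) replicates both successor values, so the strategy is self-financing and V0 is arbitrage-free.

(0,0): Delta=0.5647 Bond=-39.5866
V0=28.7410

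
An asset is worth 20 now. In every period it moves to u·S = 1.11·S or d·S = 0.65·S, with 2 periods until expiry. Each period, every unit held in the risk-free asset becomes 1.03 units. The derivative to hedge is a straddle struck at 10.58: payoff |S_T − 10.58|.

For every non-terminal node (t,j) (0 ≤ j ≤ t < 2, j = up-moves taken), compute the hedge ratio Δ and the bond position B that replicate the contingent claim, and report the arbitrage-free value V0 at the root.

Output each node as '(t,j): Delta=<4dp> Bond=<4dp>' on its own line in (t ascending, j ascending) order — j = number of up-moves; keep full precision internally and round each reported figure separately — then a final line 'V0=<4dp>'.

(0,0): Delta=0.9218 Bond=-8.2875
(1,0): Delta=0.2876 Bond=-0.2917
(1,1): Delta=1.0000 Bond=-10.2718
V0=10.1488

The replicating-portfolio and risk-neutral prices coincide; use p* = (1.03−0.65)/(1.11−0.65) = 0.8261 for the latter.
Terminal payoffs: V(2,0)=2.1300, V(2,1)=3.8500, V(2,2)=14.0620
Node (1,0) S=13.0000: V=(p*·3.8500+(1−p*)·2.1300)/1.03=3.4474; Δ=(3.8500−2.1300)/(14.4300−8.4500)=0.2876; B=V−Δ·S=-0.2917
Node (1,1) S=22.2000: V=(p*·14.0620+(1−p*)·3.8500)/1.03=11.9282; Δ=(14.0620−3.8500)/(24.6420−14.4300)=1.0000; B=V−Δ·S=-10.2718
Node (0,0) S=20.0000: V=(p*·11.9282+(1−p*)·3.4474)/1.03=10.1488; Δ=(11.9282−3.4474)/(22.2000−13.0000)=0.9218; B=V−Δ·S=-8.2875
The time-0 hedge costs 10.1488, which is the no-arbitrage price.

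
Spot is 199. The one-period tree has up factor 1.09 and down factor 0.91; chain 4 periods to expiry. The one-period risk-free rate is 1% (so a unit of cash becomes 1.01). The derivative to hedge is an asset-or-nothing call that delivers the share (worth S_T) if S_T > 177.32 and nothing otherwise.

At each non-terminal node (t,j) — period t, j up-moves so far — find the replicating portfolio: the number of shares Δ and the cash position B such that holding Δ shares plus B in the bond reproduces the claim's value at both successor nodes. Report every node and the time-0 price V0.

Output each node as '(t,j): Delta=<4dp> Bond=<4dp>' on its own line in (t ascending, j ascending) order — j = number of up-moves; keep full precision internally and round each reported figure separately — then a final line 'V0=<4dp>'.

Since d<R<u, set p* = (R−d)/(u−d) = 0.5556; price each node as the discounted p*-expectation of its children.
Payoff layer (t=4): V(4,0)=0.0000, V(4,1)=0.0000, V(4,2)=195.7893, V(4,3)=234.5168, V(4,4)=280.9047
(3,0): S=149.9606. Δ = (V_up−V_dn)/(S_up−S_dn) = (0.0000−0.0000)/(163.4571−136.4642) = 0.0000. V = [p*·0.0000 + (1−p*)·0.0000]/1.01 = 0.0000. B = V − Δ·S = 0.0000.
(3,1): S=179.6232. Δ = (V_up−V_dn)/(S_up−S_dn) = (195.7893−0.0000)/(195.7893−163.4571) = 6.0556. V = [p*·195.7893 + (1−p*)·0.0000]/1.01 = 107.6949. B = V − Δ·S = -980.0232.
(3,2): S=215.1530. Δ = (V_up−V_dn)/(S_up−S_dn) = (234.5168−195.7893)/(234.5168−195.7893) = 1.0000. V = [p*·234.5168 + (1−p*)·195.7893]/1.01 = 215.1530. B = V − Δ·S = 0.0000.
(3,3): S=257.7108. Δ = (V_up−V_dn)/(S_up−S_dn) = (280.9047−234.5168)/(280.9047−234.5168) = 1.0000. V = [p*·280.9047 + (1−p*)·234.5168]/1.01 = 257.7108. B = V − Δ·S = 0.0000.
(2,0): S=164.7919. Δ = (V_up−V_dn)/(S_up−S_dn) = (107.6949−0.0000)/(179.6232−149.9606) = 3.6307. V = [p*·107.6949 + (1−p*)·0.0000]/1.01 = 59.2381. B = V − Δ·S = -539.0667.
(2,1): S=197.3881. Δ = (V_up−V_dn)/(S_up−S_dn) = (215.1530−107.6949)/(215.1530−179.6232) = 3.0244. V = [p*·215.1530 + (1−p*)·107.6949]/1.01 = 165.7365. B = V − Δ·S = -431.2533.
(2,2): S=236.4319. Δ = (V_up−V_dn)/(S_up−S_dn) = (257.7108−215.1530)/(257.7108−215.1530) = 1.0000. V = [p*·257.7108 + (1−p*)·215.1530]/1.01 = 236.4319. B = V − Δ·S = 0.0000.
(1,0): S=181.0900. Δ = (V_up−V_dn)/(S_up−S_dn) = (165.7365−59.2381)/(197.3881−164.7919) = 3.2672. V = [p*·165.7365 + (1−p*)·59.2381]/1.01 = 117.2315. B = V − Δ·S = -474.4261.
(1,1): S=216.9100. Δ = (V_up−V_dn)/(S_up−S_dn) = (236.4319−165.7365)/(236.4319−197.3881) = 1.8107. V = [p*·236.4319 + (1−p*)·165.7365]/1.01 = 202.9819. B = V − Δ·S = -189.7704.
(0,0): S=199.0000. Δ = (V_up−V_dn)/(S_up−S_dn) = (202.9819−117.2315)/(216.9100−181.0900) = 2.3939. V = [p*·202.9819 + (1−p*)·117.2315]/1.01 = 163.2382. B = V − Δ·S = -313.1526.
Root portfolio cost Δ·199+B reproduces V0=163.2382.

(0,0): Delta=2.3939 Bond=-313.1526
(1,0): Delta=3.2672 Bond=-474.4261
(1,1): Delta=1.8107 Bond=-189.7704
(2,0): Delta=3.6307 Bond=-539.0667
(2,1): Delta=3.0244 Bond=-431.2533
(2,2): Delta=1.0000 Bond=0.0000
(3,0): Delta=0.0000 Bond=0.0000
(3,1): Delta=6.0556 Bond=-980.0232
(3,2): Delta=1.0000 Bond=0.0000
(3,3): Delta=1.0000 Bond=0.0000
V0=163.2382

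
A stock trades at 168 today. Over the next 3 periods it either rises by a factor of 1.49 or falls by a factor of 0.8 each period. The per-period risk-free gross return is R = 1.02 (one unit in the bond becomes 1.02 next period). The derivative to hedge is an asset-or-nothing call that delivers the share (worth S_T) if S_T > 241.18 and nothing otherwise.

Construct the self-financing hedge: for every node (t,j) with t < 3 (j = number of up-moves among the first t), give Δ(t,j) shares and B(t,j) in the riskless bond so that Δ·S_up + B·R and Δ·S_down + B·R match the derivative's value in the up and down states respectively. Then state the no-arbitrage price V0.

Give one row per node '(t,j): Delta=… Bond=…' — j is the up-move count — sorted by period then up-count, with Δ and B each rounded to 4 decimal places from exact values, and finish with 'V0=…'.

(0,0): Delta=1.2916 Bond=-141.6004
(1,0): Delta=1.0058 Bond=-106.0195
(1,1): Delta=1.6194 Bond=-226.4963
(2,0): Delta=0.0000 Bond=0.0000
(2,1): Delta=2.1594 Bond=-339.1662
(2,2): Delta=1.0000 Bond=0.0000
V0=75.3843

Since d<R<u, set p* = (R−d)/(u−d) = 0.3188; price each node as the discounted p*-expectation of its children.
Payoff layer (t=3): V(3,0)=0.0000, V(3,1)=0.0000, V(3,2)=298.3814, V(3,3)=555.7354
(2,0): S=107.5200. Δ = (V_up−V_dn)/(S_up−S_dn) = (0.0000−0.0000)/(160.2048−86.0160) = 0.0000. V = [p*·0.0000 + (1−p*)·0.0000]/1.02 = 0.0000. B = V − Δ·S = 0.0000.
(2,1): S=200.2560. Δ = (V_up−V_dn)/(S_up−S_dn) = (298.3814−0.0000)/(298.3814−160.2048) = 2.1594. V = [p*·298.3814 + (1−p*)·0.0000]/1.02 = 93.2707. B = V − Δ·S = -339.1662.
(2,2): S=372.9768. Δ = (V_up−V_dn)/(S_up−S_dn) = (555.7354−298.3814)/(555.7354−298.3814) = 1.0000. V = [p*·555.7354 + (1−p*)·298.3814]/1.02 = 372.9768. B = V − Δ·S = 0.0000.
(1,0): S=134.4000. Δ = (V_up−V_dn)/(S_up−S_dn) = (93.2707−0.0000)/(200.2560−107.5200) = 1.0058. V = [p*·93.2707 + (1−p*)·0.0000]/1.02 = 29.1554. B = V − Δ·S = -106.0195.
(1,1): S=250.3200. Δ = (V_up−V_dn)/(S_up−S_dn) = (372.9768−93.2707)/(372.9768−200.2560) = 1.6194. V = [p*·372.9768 + (1−p*)·93.2707]/1.02 = 178.8749. B = V − Δ·S = -226.4963.
(0,0): S=168.0000. Δ = (V_up−V_dn)/(S_up−S_dn) = (178.8749−29.1554)/(250.3200−134.4000) = 1.2916. V = [p*·178.8749 + (1−p*)·29.1554]/1.02 = 75.3843. B = V − Δ·S = -141.6004.
Each (Δ,B) replicates both successor values, so the strategy is self-financing and V0 is arbitrage-free.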